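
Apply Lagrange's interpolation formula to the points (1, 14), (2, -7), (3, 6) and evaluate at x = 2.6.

Lagrange interpolation formula:
P(x) = Σ yᵢ × Lᵢ(x)
where Lᵢ(x) = Π_{j≠i} (x - xⱼ)/(xᵢ - xⱼ)

L_0(2.6) = (2.6 - 2)/(1 - 2) × (2.6 - 3)/(1 - 3) = -0.120000
L_1(2.6) = (2.6 - 1)/(2 - 1) × (2.6 - 3)/(2 - 3) = 0.640000
L_2(2.6) = (2.6 - 1)/(3 - 1) × (2.6 - 2)/(3 - 2) = 0.480000

P(2.6) = 14×L_0(2.6) + (-7)×L_1(2.6) + 6×L_2(2.6)
P(2.6) = -3.280000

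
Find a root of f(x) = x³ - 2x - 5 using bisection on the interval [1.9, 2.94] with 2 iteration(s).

f(x) = x³ - 2x - 5
Initial interval: [1.9, 2.94]

Iteration 1:
  c_1 = (1.900000 + 2.940000)/2 = 2.420000
  f(c_1) = f(2.420000) = 4.332488
  f(a) × f(c) < 0, new interval: [1.900000, 2.420000]
Iteration 2:
  c_2 = (1.900000 + 2.420000)/2 = 2.160000
  f(c_2) = f(2.160000) = 0.757696
  f(a) × f(c) < 0, new interval: [1.900000, 2.160000]

After 2 iteration(s), the approximation is c_2 = 2.160000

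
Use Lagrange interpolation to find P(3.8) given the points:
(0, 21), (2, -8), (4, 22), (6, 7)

Lagrange interpolation formula:
P(x) = Σ yᵢ × Lᵢ(x)
where Lᵢ(x) = Π_{j≠i} (x - xⱼ)/(xᵢ - xⱼ)

L_0(3.8) = (3.8 - 2)/(0 - 2) × (3.8 - 4)/(0 - 4) × (3.8 - 6)/(0 - 6) = -0.016500
L_1(3.8) = (3.8 - 0)/(2 - 0) × (3.8 - 4)/(2 - 4) × (3.8 - 6)/(2 - 6) = 0.104500
L_2(3.8) = (3.8 - 0)/(4 - 0) × (3.8 - 2)/(4 - 2) × (3.8 - 6)/(4 - 6) = 0.940500
L_3(3.8) = (3.8 - 0)/(6 - 0) × (3.8 - 2)/(6 - 2) × (3.8 - 4)/(6 - 4) = -0.028500

P(3.8) = 21×L_0(3.8) + (-8)×L_1(3.8) + 22×L_2(3.8) + 7×L_3(3.8)
P(3.8) = 19.309000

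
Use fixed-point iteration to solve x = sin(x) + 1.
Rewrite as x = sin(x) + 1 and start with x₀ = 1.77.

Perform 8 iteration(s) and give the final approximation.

Equation: x = sin(x) + 1
Fixed-point form: x = sin(x) + 1
x₀ = 1.77

x_1 = g(1.770000) = 1.980224
x_2 = g(1.980224) = 1.917349
x_3 = g(1.917349) = 1.940549
x_4 = g(1.940549) = 1.932417
x_5 = g(1.932417) = 1.935325
x_6 = g(1.935325) = 1.934292
x_7 = g(1.934292) = 1.934660
x_8 = g(1.934660) = 1.934529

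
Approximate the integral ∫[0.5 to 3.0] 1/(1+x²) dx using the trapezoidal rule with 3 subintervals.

f(x) = 1/(1+x²)
a = 0.5, b = 3.0, n = 3
h = (b - a)/n = 0.833333

Trapezoidal rule: (h/2)[f(x₀) + 2f(x₁) + 2f(x₂) + ... + f(xₙ)]

x_0 = 0.5000, f(x_0) = 0.800000, coefficient = 1
x_1 = 1.3333, f(x_1) = 0.360000, coefficient = 2
x_2 = 2.1667, f(x_2) = 0.175610, coefficient = 2
x_3 = 3.0000, f(x_3) = 0.100000, coefficient = 1

I ≈ (0.833333/2) × 1.971220 = 0.821341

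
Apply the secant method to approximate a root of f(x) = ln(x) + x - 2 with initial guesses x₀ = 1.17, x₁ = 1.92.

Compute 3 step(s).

f(x) = ln(x) + x - 2
x₀ = 1.17, x₁ = 1.92

Secant formula: x_{n+1} = x_n - f(x_n)(x_n - x_{n-1})/(f(x_n) - f(x_{n-1}))

Iteration 1:
  f(1.170000) = -0.672996
  f(1.920000) = 0.572325
  x_2 = 1.920000 - 0.572325×(1.920000 - 1.170000)/(0.572325 - (-0.672996))
       = 1.575315
Iteration 2:
  f(1.920000) = 0.572325
  f(1.575315) = 0.029770
  x_3 = 1.575315 - 0.029770×(1.575315 - 1.920000)/(0.029770 - 0.572325)
       = 1.556402
Iteration 3:
  f(1.575315) = 0.029770
  f(1.556402) = -0.001221
  x_4 = 1.556402 - (-0.001221)×(1.556402 - 1.575315)/(-0.001221 - 0.029770)
       = 1.557147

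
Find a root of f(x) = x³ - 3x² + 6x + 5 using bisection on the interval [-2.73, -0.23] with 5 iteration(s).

f(x) = x³ - 3x² + 6x + 5
Initial interval: [-2.73, -0.23]

Iteration 1:
  c_1 = (-2.730000 + (-0.230000))/2 = -1.480000
  f(c_1) = f(-1.480000) = -13.692992
  f(a) × f(c) ≥ 0, new interval: [-1.480000, -0.230000]
Iteration 2:
  c_2 = (-1.480000 + (-0.230000))/2 = -0.855000
  f(c_2) = f(-0.855000) = -2.948101
  f(a) × f(c) ≥ 0, new interval: [-0.855000, -0.230000]
Iteration 3:
  c_3 = (-0.855000 + (-0.230000))/2 = -0.542500
  f(c_3) = f(-0.542500) = 0.702420
  f(a) × f(c) < 0, new interval: [-0.855000, -0.542500]
Iteration 4:
  c_4 = (-0.855000 + (-0.542500))/2 = -0.698750
  f(c_4) = f(-0.698750) = -0.998420
  f(a) × f(c) ≥ 0, new interval: [-0.698750, -0.542500]
Iteration 5:
  c_5 = (-0.698750 + (-0.542500))/2 = -0.620625
  f(c_5) = f(-0.620625) = -0.118326
  f(a) × f(c) ≥ 0, new interval: [-0.620625, -0.542500]

After 5 iteration(s), the approximation is c_5 = -0.620625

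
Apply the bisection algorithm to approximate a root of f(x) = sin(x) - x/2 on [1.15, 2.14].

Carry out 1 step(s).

f(x) = sin(x) - x/2
Initial interval: [1.15, 2.14]

Iteration 1:
  c_1 = (1.150000 + 2.140000)/2 = 1.645000
  f(c_1) = f(1.645000) = 0.174748
  f(a) × f(c) ≥ 0, new interval: [1.645000, 2.140000]

After 1 iteration(s), the approximation is c_1 = 1.645000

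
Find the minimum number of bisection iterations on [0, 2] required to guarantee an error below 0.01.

We need (b-a)/2^n ≤ 0.01
(2 - 0)/2^n ≤ 0.01
2/2^n ≤ 0.01
2^n ≥ 200
n ≥ log₂(200) = 7.64
n ≥ 8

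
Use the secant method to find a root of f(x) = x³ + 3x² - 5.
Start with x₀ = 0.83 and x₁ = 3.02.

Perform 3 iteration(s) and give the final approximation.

f(x) = x³ + 3x² - 5
x₀ = 0.83, x₁ = 3.02

Secant formula: x_{n+1} = x_n - f(x_n)(x_n - x_{n-1})/(f(x_n) - f(x_{n-1}))

Iteration 1:
  f(0.830000) = -2.361513
  f(3.020000) = 49.904808
  x_2 = 3.020000 - 49.904808×(3.020000 - 0.830000)/(49.904808 - (-2.361513))
       = 0.928949
Iteration 2:
  f(3.020000) = 49.904808
  f(0.928949) = -1.609526
  x_3 = 0.928949 - (-1.609526)×(0.928949 - 3.020000)/(-1.609526 - 49.904808)
       = 0.994283
Iteration 3:
  f(0.928949) = -1.609526
  f(0.994283) = -1.051261
  x_4 = 0.994283 - (-1.051261)×(0.994283 - 0.928949)/(-1.051261 - (-1.609526))
       = 1.117311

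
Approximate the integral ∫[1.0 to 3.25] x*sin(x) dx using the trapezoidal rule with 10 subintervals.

f(x) = x*sin(x)
a = 1.0, b = 3.25, n = 10
h = (b - a)/n = 0.225000

Trapezoidal rule: (h/2)[f(x₀) + 2f(x₁) + 2f(x₂) + ... + f(xₙ)]

x_0 = 1.0000, f(x_0) = 0.841471, coefficient = 1
x_1 = 1.2250, f(x_1) = 1.152487, coefficient = 2
x_2 = 1.4500, f(x_2) = 1.439434, coefficient = 2
x_3 = 1.6750, f(x_3) = 1.665914, coefficient = 2
x_4 = 1.9000, f(x_4) = 1.797970, coefficient = 2
x_5 = 2.1250, f(x_5) = 1.806930, coefficient = 2
x_6 = 2.3500, f(x_6) = 1.671962, coefficient = 2
x_7 = 2.5750, f(x_7) = 1.382158, coefficient = 2
x_8 = 2.8000, f(x_8) = 0.937967, coefficient = 2
x_9 = 3.0250, f(x_9) = 0.351894, coefficient = 2
x_10 = 3.2500, f(x_10) = -0.351634, coefficient = 1

I ≈ (0.225000/2) × 24.903269 = 2.801618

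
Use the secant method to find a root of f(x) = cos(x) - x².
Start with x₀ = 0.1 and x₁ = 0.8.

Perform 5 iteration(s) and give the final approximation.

f(x) = cos(x) - x²
x₀ = 0.1, x₁ = 0.8

Secant formula: x_{n+1} = x_n - f(x_n)(x_n - x_{n-1})/(f(x_n) - f(x_{n-1}))

Iteration 1:
  f(0.100000) = 0.985004
  f(0.800000) = 0.056707
  x_2 = 0.800000 - 0.056707×(0.800000 - 0.100000)/(0.056707 - 0.985004)
       = 0.842761
Iteration 2:
  f(0.800000) = 0.056707
  f(0.842761) = -0.044841
  x_3 = 0.842761 - (-0.044841)×(0.842761 - 0.800000)/(-0.044841 - 0.056707)
       = 0.823879
Iteration 3:
  f(0.842761) = -0.044841
  f(0.823879) = 0.000604
  x_4 = 0.823879 - 0.000604×(0.823879 - 0.842761)/(0.000604 - (-0.044841))
       = 0.824130
Iteration 4:
  f(0.823879) = 0.000604
  f(0.824130) = 0.000006
  x_5 = 0.824130 - 0.000006×(0.824130 - 0.823879)/(0.000006 - 0.000604)
       = 0.824132
Iteration 5:
  f(0.824130) = 0.000006
  f(0.824132) = 0.000000
  x_6 = 0.824132 - 0.000000×(0.824132 - 0.824130)/(0.000000 - 0.000006)
       = 0.824132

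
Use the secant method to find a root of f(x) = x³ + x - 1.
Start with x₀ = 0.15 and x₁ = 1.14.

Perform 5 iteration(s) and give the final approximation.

f(x) = x³ + x - 1
x₀ = 0.15, x₁ = 1.14

Secant formula: x_{n+1} = x_n - f(x_n)(x_n - x_{n-1})/(f(x_n) - f(x_{n-1}))

Iteration 1:
  f(0.150000) = -0.846625
  f(1.140000) = 1.621544
  x_2 = 1.140000 - 1.621544×(1.140000 - 0.150000)/(1.621544 - (-0.846625))
       = 0.489587
Iteration 2:
  f(1.140000) = 1.621544
  f(0.489587) = -0.393061
  x_3 = 0.489587 - (-0.393061)×(0.489587 - 1.140000)/(-0.393061 - 1.621544)
       = 0.616486
Iteration 3:
  f(0.489587) = -0.393061
  f(0.616486) = -0.149214
  x_4 = 0.616486 - (-0.149214)×(0.616486 - 0.489587)/(-0.149214 - (-0.393061))
       = 0.694139
Iteration 4:
  f(0.616486) = -0.149214
  f(0.694139) = 0.028594
  x_5 = 0.694139 - 0.028594×(0.694139 - 0.616486)/(0.028594 - (-0.149214))
       = 0.681651
Iteration 5:
  f(0.694139) = 0.028594
  f(0.681651) = -0.001621
  x_6 = 0.681651 - (-0.001621)×(0.681651 - 0.694139)/(-0.001621 - 0.028594)
       = 0.682321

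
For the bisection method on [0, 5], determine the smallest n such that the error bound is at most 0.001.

We need (b-a)/2^n ≤ 0.001
(5 - 0)/2^n ≤ 0.001
5/2^n ≤ 0.001
2^n ≥ 5000
n ≥ log₂(5000) = 12.29
n ≥ 13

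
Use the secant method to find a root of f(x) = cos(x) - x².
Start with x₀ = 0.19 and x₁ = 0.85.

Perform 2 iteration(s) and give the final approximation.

f(x) = cos(x) - x²
x₀ = 0.19, x₁ = 0.85

Secant formula: x_{n+1} = x_n - f(x_n)(x_n - x_{n-1})/(f(x_n) - f(x_{n-1}))

Iteration 1:
  f(0.190000) = 0.945904
  f(0.850000) = -0.062517
  x_2 = 0.850000 - (-0.062517)×(0.850000 - 0.190000)/(-0.062517 - 0.945904)
       = 0.809083
Iteration 2:
  f(0.850000) = -0.062517
  f(0.809083) = 0.035546
  x_3 = 0.809083 - 0.035546×(0.809083 - 0.850000)/(0.035546 - (-0.062517))
       = 0.823915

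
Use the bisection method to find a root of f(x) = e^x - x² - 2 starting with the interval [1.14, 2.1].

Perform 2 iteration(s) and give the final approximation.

f(x) = e^x - x² - 2
Initial interval: [1.14, 2.1]

Iteration 1:
  c_1 = (1.140000 + 2.100000)/2 = 1.620000
  f(c_1) = f(1.620000) = 0.428690
  f(a) × f(c) < 0, new interval: [1.140000, 1.620000]
Iteration 2:
  c_2 = (1.140000 + 1.620000)/2 = 1.380000
  f(c_2) = f(1.380000) = 0.070502
  f(a) × f(c) < 0, new interval: [1.140000, 1.380000]

After 2 iteration(s), the approximation is c_2 = 1.380000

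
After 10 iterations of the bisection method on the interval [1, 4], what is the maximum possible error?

Bisection error bound: |error| ≤ (b-a)/2^n
|error| ≤ (4 - 1)/2^10 = 3/2^10
|error| ≤ 0.0029296875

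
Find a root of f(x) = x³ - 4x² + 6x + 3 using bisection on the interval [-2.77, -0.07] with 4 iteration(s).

f(x) = x³ - 4x² + 6x + 3
Initial interval: [-2.77, -0.07]

Iteration 1:
  c_1 = (-2.770000 + (-0.070000))/2 = -1.420000
  f(c_1) = f(-1.420000) = -16.448888
  f(a) × f(c) ≥ 0, new interval: [-1.420000, -0.070000]
Iteration 2:
  c_2 = (-1.420000 + (-0.070000))/2 = -0.745000
  f(c_2) = f(-0.745000) = -4.103594
  f(a) × f(c) ≥ 0, new interval: [-0.745000, -0.070000]
Iteration 3:
  c_3 = (-0.745000 + (-0.070000))/2 = -0.407500
  f(c_3) = f(-0.407500) = -0.176893
  f(a) × f(c) ≥ 0, new interval: [-0.407500, -0.070000]
Iteration 4:
  c_4 = (-0.407500 + (-0.070000))/2 = -0.238750
  f(c_4) = f(-0.238750) = 1.325885
  f(a) × f(c) < 0, new interval: [-0.407500, -0.238750]

After 4 iteration(s), the approximation is c_4 = -0.238750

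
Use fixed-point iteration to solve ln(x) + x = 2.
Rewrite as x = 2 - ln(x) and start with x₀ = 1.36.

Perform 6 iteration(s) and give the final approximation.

Equation: ln(x) + x = 2
Fixed-point form: x = 2 - ln(x)
x₀ = 1.36

x_1 = g(1.360000) = 1.692515
x_2 = g(1.692515) = 1.473784
x_3 = g(1.473784) = 1.612167
x_4 = g(1.612167) = 1.522421
x_5 = g(1.522421) = 1.579698
x_6 = g(1.579698) = 1.542766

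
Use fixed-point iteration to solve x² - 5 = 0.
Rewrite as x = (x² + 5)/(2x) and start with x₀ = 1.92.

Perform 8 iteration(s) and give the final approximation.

Equation: x² - 5 = 0
Fixed-point form: x = (x² + 5)/(2x)
x₀ = 1.92

x_1 = g(1.920000) = 2.262083
x_2 = g(2.262083) = 2.236218
x_3 = g(2.236218) = 2.236068
x_4 = g(2.236068) = 2.236068
x_5 = g(2.236068) = 2.236068
x_6 = g(2.236068) = 2.236068
x_7 = g(2.236068) = 2.236068
x_8 = g(2.236068) = 2.236068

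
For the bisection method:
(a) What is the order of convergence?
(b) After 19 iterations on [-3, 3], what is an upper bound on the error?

(a) Bisection has linear (order 1) convergence; the error is halved each step.

(b) Error bound = (b-a)/2^n = (3 - (-3))/2^{19}
    = 6/2^{19}

(a) 1 (linear); (b) error ≤ 1.14e-05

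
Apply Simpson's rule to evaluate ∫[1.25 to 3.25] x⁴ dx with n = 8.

f(x) = x⁴
a = 1.25, b = 3.25, n = 8
h = (b - a)/n = 0.250000

Simpson's rule: (h/3)[f(x₀) + 4f(x₁) + 2f(x₂) + ... + f(xₙ)]

x_0 = 1.2500, f(x_0) = 2.441406, coefficient = 1
x_1 = 1.5000, f(x_1) = 5.062500, coefficient = 4
x_2 = 1.7500, f(x_2) = 9.378906, coefficient = 2
x_3 = 2.0000, f(x_3) = 16.000000, coefficient = 4
x_4 = 2.2500, f(x_4) = 25.628906, coefficient = 2
x_5 = 2.5000, f(x_5) = 39.062500, coefficient = 4
x_6 = 2.7500, f(x_6) = 57.191406, coefficient = 2
x_7 = 3.0000, f(x_7) = 81.000000, coefficient = 4
x_8 = 3.2500, f(x_8) = 111.566406, coefficient = 1

I ≈ (0.250000/3) × 862.906250 = 71.908854
Exact value: 71.907813
Error: 0.001042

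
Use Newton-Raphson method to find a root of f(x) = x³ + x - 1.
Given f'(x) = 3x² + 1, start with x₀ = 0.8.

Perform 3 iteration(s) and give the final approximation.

f(x) = x³ + x - 1
f'(x) = 3x² + 1
x₀ = 0.8

Newton-Raphson formula: x_{n+1} = x_n - f(x_n)/f'(x_n)

Iteration 1:
  f(0.800000) = 0.312000
  f'(0.800000) = 2.920000
  x_1 = 0.800000 - 0.312000/2.920000 = 0.693151
Iteration 2:
  f(0.693151) = 0.026180
  f'(0.693151) = 2.441374
  x_2 = 0.693151 - 0.026180/2.441374 = 0.682427
Iteration 3:
  f(0.682427) = 0.000238
  f'(0.682427) = 2.397120
  x_3 = 0.682427 - 0.000238/2.397120 = 0.682328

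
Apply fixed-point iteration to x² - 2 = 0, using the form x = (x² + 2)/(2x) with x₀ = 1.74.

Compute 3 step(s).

Equation: x² - 2 = 0
Fixed-point form: x = (x² + 2)/(2x)
x₀ = 1.74

x_1 = g(1.740000) = 1.444713
x_2 = g(1.444713) = 1.414535
x_3 = g(1.414535) = 1.414214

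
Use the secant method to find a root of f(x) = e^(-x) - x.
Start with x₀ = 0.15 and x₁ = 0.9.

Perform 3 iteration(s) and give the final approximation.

f(x) = e^(-x) - x
x₀ = 0.15, x₁ = 0.9

Secant formula: x_{n+1} = x_n - f(x_n)(x_n - x_{n-1})/(f(x_n) - f(x_{n-1}))

Iteration 1:
  f(0.150000) = 0.710708
  f(0.900000) = -0.493430
  x_2 = 0.900000 - (-0.493430)×(0.900000 - 0.150000)/(-0.493430 - 0.710708)
       = 0.592666
Iteration 2:
  f(0.900000) = -0.493430
  f(0.592666) = -0.039814
  x_3 = 0.592666 - (-0.039814)×(0.592666 - 0.900000)/(-0.039814 - (-0.493430))
       = 0.565691
Iteration 3:
  f(0.592666) = -0.039814
  f(0.565691) = 0.002277
  x_4 = 0.565691 - 0.002277×(0.565691 - 0.592666)/(0.002277 - (-0.039814))
       = 0.567150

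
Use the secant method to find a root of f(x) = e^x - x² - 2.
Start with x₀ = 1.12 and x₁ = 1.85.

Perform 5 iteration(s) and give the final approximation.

f(x) = e^x - x² - 2
x₀ = 1.12, x₁ = 1.85

Secant formula: x_{n+1} = x_n - f(x_n)(x_n - x_{n-1})/(f(x_n) - f(x_{n-1}))

Iteration 1:
  f(1.120000) = -0.189546
  f(1.850000) = 0.937320
  x_2 = 1.850000 - 0.937320×(1.850000 - 1.120000)/(0.937320 - (-0.189546))
       = 1.242791
Iteration 2:
  f(1.850000) = 0.937320
  f(1.242791) = -0.079258
  x_3 = 1.242791 - (-0.079258)×(1.242791 - 1.850000)/(-0.079258 - 0.937320)
       = 1.290132
Iteration 3:
  f(1.242791) = -0.079258
  f(1.290132) = -0.031174
  x_4 = 1.290132 - (-0.031174)×(1.290132 - 1.242791)/(-0.031174 - (-0.079258))
       = 1.320825
Iteration 4:
  f(1.290132) = -0.031174
  f(1.320825) = 0.001932
  x_5 = 1.320825 - 0.001932×(1.320825 - 1.290132)/(0.001932 - (-0.031174))
       = 1.319034
Iteration 5:
  f(1.320825) = 0.001932
  f(1.319034) = -0.000044
  x_6 = 1.319034 - (-0.000044)×(1.319034 - 1.320825)/(-0.000044 - 0.001932)
       = 1.319074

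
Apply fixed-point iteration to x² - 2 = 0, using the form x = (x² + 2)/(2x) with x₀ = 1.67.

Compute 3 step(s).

Equation: x² - 2 = 0
Fixed-point form: x = (x² + 2)/(2x)
x₀ = 1.67

x_1 = g(1.670000) = 1.433802
x_2 = g(1.433802) = 1.414347
x_3 = g(1.414347) = 1.414214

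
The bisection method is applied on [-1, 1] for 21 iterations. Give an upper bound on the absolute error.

Bisection error bound: |error| ≤ (b-a)/2^n
|error| ≤ (1 - (-1))/2^21 = 2/2^21
|error| ≤ 0.0000009537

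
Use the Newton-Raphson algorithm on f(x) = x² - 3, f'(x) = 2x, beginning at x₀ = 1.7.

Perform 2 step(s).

f(x) = x² - 3
f'(x) = 2x
x₀ = 1.7

Newton-Raphson formula: x_{n+1} = x_n - f(x_n)/f'(x_n)

Iteration 1:
  f(1.700000) = -0.110000
  f'(1.700000) = 3.400000
  x_1 = 1.700000 - (-0.110000)/3.400000 = 1.732353
Iteration 2:
  f(1.732353) = 0.001047
  f'(1.732353) = 3.464706
  x_2 = 1.732353 - 0.001047/3.464706 = 1.732051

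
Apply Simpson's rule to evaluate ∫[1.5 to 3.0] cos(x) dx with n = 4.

f(x) = cos(x)
a = 1.5, b = 3.0, n = 4
h = (b - a)/n = 0.375000

Simpson's rule: (h/3)[f(x₀) + 4f(x₁) + 2f(x₂) + ... + f(xₙ)]

x_0 = 1.5000, f(x_0) = 0.070737, coefficient = 1
x_1 = 1.8750, f(x_1) = -0.299534, coefficient = 4
x_2 = 2.2500, f(x_2) = -0.628174, coefficient = 2
x_3 = 2.6250, f(x_3) = -0.869507, coefficient = 4
x_4 = 3.0000, f(x_4) = -0.989992, coefficient = 1

I ≈ (0.375000/3) × -6.851765 = -0.856471
Exact value: -0.856375
Error: 0.000096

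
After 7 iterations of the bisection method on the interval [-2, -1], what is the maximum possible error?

Bisection error bound: |error| ≤ (b-a)/2^n
|error| ≤ (-1 - (-2))/2^7 = 1/2^7
|error| ≤ 0.0078125000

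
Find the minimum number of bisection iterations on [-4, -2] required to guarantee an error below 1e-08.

We need (b-a)/2^n ≤ 1e-08
(-2 - (-4))/2^n ≤ 1e-08
2/2^n ≤ 1e-08
2^n ≥ 200000000
n ≥ log₂(200000000) = 27.58
n ≥ 28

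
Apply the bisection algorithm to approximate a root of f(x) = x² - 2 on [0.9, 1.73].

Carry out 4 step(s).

f(x) = x² - 2
Initial interval: [0.9, 1.73]

Iteration 1:
  c_1 = (0.900000 + 1.730000)/2 = 1.315000
  f(c_1) = f(1.315000) = -0.270775
  f(a) × f(c) ≥ 0, new interval: [1.315000, 1.730000]
Iteration 2:
  c_2 = (1.315000 + 1.730000)/2 = 1.522500
  f(c_2) = f(1.522500) = 0.318006
  f(a) × f(c) < 0, new interval: [1.315000, 1.522500]
Iteration 3:
  c_3 = (1.315000 + 1.522500)/2 = 1.418750
  f(c_3) = f(1.418750) = 0.012852
  f(a) × f(c) < 0, new interval: [1.315000, 1.418750]
Iteration 4:
  c_4 = (1.315000 + 1.418750)/2 = 1.366875
  f(c_4) = f(1.366875) = -0.131653
  f(a) × f(c) ≥ 0, new interval: [1.366875, 1.418750]

After 4 iteration(s), the approximation is c_4 = 1.366875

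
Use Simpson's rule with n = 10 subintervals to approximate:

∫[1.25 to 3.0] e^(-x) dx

f(x) = e^(-x)
a = 1.25, b = 3.0, n = 10
h = (b - a)/n = 0.175000

Simpson's rule: (h/3)[f(x₀) + 4f(x₁) + 2f(x₂) + ... + f(xₙ)]

x_0 = 1.2500, f(x_0) = 0.286505, coefficient = 1
x_1 = 1.4250, f(x_1) = 0.240508, coefficient = 4
x_2 = 1.6000, f(x_2) = 0.201897, coefficient = 2
x_3 = 1.7750, f(x_3) = 0.169483, coefficient = 4
x_4 = 1.9500, f(x_4) = 0.142274, coefficient = 2
x_5 = 2.1250, f(x_5) = 0.119433, coefficient = 4
x_6 = 2.3000, f(x_6) = 0.100259, coefficient = 2
x_7 = 2.4750, f(x_7) = 0.084163, coefficient = 4
x_8 = 2.6500, f(x_8) = 0.070651, coefficient = 2
x_9 = 2.8250, f(x_9) = 0.059309, coefficient = 4
x_10 = 3.0000, f(x_10) = 0.049787, coefficient = 1

I ≈ (0.175000/3) × 4.058039 = 0.236719
Exact value: 0.236718
Error: 0.000001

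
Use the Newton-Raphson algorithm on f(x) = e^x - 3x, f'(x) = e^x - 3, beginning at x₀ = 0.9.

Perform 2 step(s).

f(x) = e^x - 3x
f'(x) = e^x - 3
x₀ = 0.9

Newton-Raphson formula: x_{n+1} = x_n - f(x_n)/f'(x_n)

Iteration 1:
  f(0.900000) = -0.240397
  f'(0.900000) = -0.540397
  x_1 = 0.900000 - (-0.240397)/(-0.540397) = 0.455148
Iteration 2:
  f(0.455148) = 0.210963
  f'(0.455148) = -1.423594
  x_2 = 0.455148 - 0.210963/(-1.423594) = 0.603338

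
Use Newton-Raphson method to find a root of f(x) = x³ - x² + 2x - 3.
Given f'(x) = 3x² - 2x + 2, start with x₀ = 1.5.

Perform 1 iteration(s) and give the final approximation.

f(x) = x³ - x² + 2x - 3
f'(x) = 3x² - 2x + 2
x₀ = 1.5

Newton-Raphson formula: x_{n+1} = x_n - f(x_n)/f'(x_n)

Iteration 1:
  f(1.500000) = 1.125000
  f'(1.500000) = 5.750000
  x_1 = 1.500000 - 1.125000/5.750000 = 1.304348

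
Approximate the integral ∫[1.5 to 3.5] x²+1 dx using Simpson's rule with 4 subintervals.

f(x) = x²+1
a = 1.5, b = 3.5, n = 4
h = (b - a)/n = 0.500000

Simpson's rule: (h/3)[f(x₀) + 4f(x₁) + 2f(x₂) + ... + f(xₙ)]

x_0 = 1.5000, f(x_0) = 3.250000, coefficient = 1
x_1 = 2.0000, f(x_1) = 5.000000, coefficient = 4
x_2 = 2.5000, f(x_2) = 7.250000, coefficient = 2
x_3 = 3.0000, f(x_3) = 10.000000, coefficient = 4
x_4 = 3.5000, f(x_4) = 13.250000, coefficient = 1

I ≈ (0.500000/3) × 91.000000 = 15.166667
Exact value: 15.166667
Error: 0.000000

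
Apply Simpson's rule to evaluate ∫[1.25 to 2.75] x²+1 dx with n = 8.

f(x) = x²+1
a = 1.25, b = 2.75, n = 8
h = (b - a)/n = 0.187500

Simpson's rule: (h/3)[f(x₀) + 4f(x₁) + 2f(x₂) + ... + f(xₙ)]

x_0 = 1.2500, f(x_0) = 2.562500, coefficient = 1
x_1 = 1.4375, f(x_1) = 3.066406, coefficient = 4
x_2 = 1.6250, f(x_2) = 3.640625, coefficient = 2
x_3 = 1.8125, f(x_3) = 4.285156, coefficient = 4
x_4 = 2.0000, f(x_4) = 5.000000, coefficient = 2
x_5 = 2.1875, f(x_5) = 5.785156, coefficient = 4
x_6 = 2.3750, f(x_6) = 6.640625, coefficient = 2
x_7 = 2.5625, f(x_7) = 7.566406, coefficient = 4
x_8 = 2.7500, f(x_8) = 8.562500, coefficient = 1

I ≈ (0.187500/3) × 124.500000 = 7.781250
Exact value: 7.781250
Error: 0.000000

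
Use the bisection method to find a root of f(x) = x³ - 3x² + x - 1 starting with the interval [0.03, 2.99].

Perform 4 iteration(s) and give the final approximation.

f(x) = x³ - 3x² + x - 1
Initial interval: [0.03, 2.99]

Iteration 1:
  c_1 = (0.030000 + 2.990000)/2 = 1.510000
  f(c_1) = f(1.510000) = -2.887349
  f(a) × f(c) ≥ 0, new interval: [1.510000, 2.990000]
Iteration 2:
  c_2 = (1.510000 + 2.990000)/2 = 2.250000
  f(c_2) = f(2.250000) = -2.546875
  f(a) × f(c) ≥ 0, new interval: [2.250000, 2.990000]
Iteration 3:
  c_3 = (2.250000 + 2.990000)/2 = 2.620000
  f(c_3) = f(2.620000) = -0.988472
  f(a) × f(c) ≥ 0, new interval: [2.620000, 2.990000]
Iteration 4:
  c_4 = (2.620000 + 2.990000)/2 = 2.805000
  f(c_4) = f(2.805000) = 0.270735
  f(a) × f(c) < 0, new interval: [2.620000, 2.805000]

After 4 iteration(s), the approximation is c_4 = 2.805000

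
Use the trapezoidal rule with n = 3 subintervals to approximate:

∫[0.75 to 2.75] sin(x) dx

f(x) = sin(x)
a = 0.75, b = 2.75, n = 3
h = (b - a)/n = 0.666667

Trapezoidal rule: (h/2)[f(x₀) + 2f(x₁) + 2f(x₂) + ... + f(xₙ)]

x_0 = 0.7500, f(x_0) = 0.681639, coefficient = 1
x_1 = 1.4167, f(x_1) = 0.988146, coefficient = 2
x_2 = 2.0833, f(x_2) = 0.871503, coefficient = 2
x_3 = 2.7500, f(x_3) = 0.381661, coefficient = 1

I ≈ (0.666667/2) × 4.782597 = 1.594199
Exact value: 1.655991
Error: 0.061792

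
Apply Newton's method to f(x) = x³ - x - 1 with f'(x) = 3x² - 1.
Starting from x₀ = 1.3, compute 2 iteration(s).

f(x) = x³ - x - 1
f'(x) = 3x² - 1
x₀ = 1.3

Newton-Raphson formula: x_{n+1} = x_n - f(x_n)/f'(x_n)

Iteration 1:
  f(1.300000) = -0.103000
  f'(1.300000) = 4.070000
  x_1 = 1.300000 - (-0.103000)/4.070000 = 1.325307
Iteration 2:
  f(1.325307) = 0.002514
  f'(1.325307) = 4.269317
  x_2 = 1.325307 - 0.002514/4.269317 = 1.324718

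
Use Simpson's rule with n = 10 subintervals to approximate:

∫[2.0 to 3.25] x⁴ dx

f(x) = x⁴
a = 2.0, b = 3.25, n = 10
h = (b - a)/n = 0.125000

Simpson's rule: (h/3)[f(x₀) + 4f(x₁) + 2f(x₂) + ... + f(xₙ)]

x_0 = 2.0000, f(x_0) = 16.000000, coefficient = 1
x_1 = 2.1250, f(x_1) = 20.390869, coefficient = 4
x_2 = 2.2500, f(x_2) = 25.628906, coefficient = 2
x_3 = 2.3750, f(x_3) = 31.816650, coefficient = 4
x_4 = 2.5000, f(x_4) = 39.062500, coefficient = 2
x_5 = 2.6250, f(x_5) = 47.480713, coefficient = 4
x_6 = 2.7500, f(x_6) = 57.191406, coefficient = 2
x_7 = 2.8750, f(x_7) = 68.320557, coefficient = 4
x_8 = 3.0000, f(x_8) = 81.000000, coefficient = 2
x_9 = 3.1250, f(x_9) = 95.367432, coefficient = 4
x_10 = 3.2500, f(x_10) = 111.566406, coefficient = 1

I ≈ (0.125000/3) × 1586.836914 = 66.118205
Exact value: 66.118164
Error: 0.000041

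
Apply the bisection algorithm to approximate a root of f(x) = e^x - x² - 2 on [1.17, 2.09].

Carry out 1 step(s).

f(x) = e^x - x² - 2
Initial interval: [1.17, 2.09]

Iteration 1:
  c_1 = (1.170000 + 2.090000)/2 = 1.630000
  f(c_1) = f(1.630000) = 0.446975
  f(a) × f(c) < 0, new interval: [1.170000, 1.630000]

After 1 iteration(s), the approximation is c_1 = 1.630000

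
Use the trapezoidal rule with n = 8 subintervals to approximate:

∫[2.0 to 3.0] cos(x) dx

f(x) = cos(x)
a = 2.0, b = 3.0, n = 8
h = (b - a)/n = 0.125000

Trapezoidal rule: (h/2)[f(x₀) + 2f(x₁) + 2f(x₂) + ... + f(xₙ)]

x_0 = 2.0000, f(x_0) = -0.416147, coefficient = 1
x_1 = 2.1250, f(x_1) = -0.526266, coefficient = 2
x_2 = 2.2500, f(x_2) = -0.628174, coefficient = 2
x_3 = 2.3750, f(x_3) = -0.720278, coefficient = 2
x_4 = 2.5000, f(x_4) = -0.801144, coefficient = 2
x_5 = 2.6250, f(x_5) = -0.869507, coefficient = 2
x_6 = 2.7500, f(x_6) = -0.924302, coefficient = 2
x_7 = 2.8750, f(x_7) = -0.964674, coefficient = 2
x_8 = 3.0000, f(x_8) = -0.989992, coefficient = 1

I ≈ (0.125000/2) × -12.274831 = -0.767177
Exact value: -0.768177
Error: 0.001000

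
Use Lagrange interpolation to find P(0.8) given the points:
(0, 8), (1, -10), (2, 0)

Lagrange interpolation formula:
P(x) = Σ yᵢ × Lᵢ(x)
where Lᵢ(x) = Π_{j≠i} (x - xⱼ)/(xᵢ - xⱼ)

L_0(0.8) = (0.8 - 1)/(0 - 1) × (0.8 - 2)/(0 - 2) = 0.120000
L_1(0.8) = (0.8 - 0)/(1 - 0) × (0.8 - 2)/(1 - 2) = 0.960000
L_2(0.8) = (0.8 - 0)/(2 - 0) × (0.8 - 1)/(2 - 1) = -0.080000

P(0.8) = 8×L_0(0.8) + (-10)×L_1(0.8) + 0×L_2(0.8)
P(0.8) = -8.640000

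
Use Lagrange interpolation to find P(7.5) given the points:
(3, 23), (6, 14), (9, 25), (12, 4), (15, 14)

Lagrange interpolation formula:
P(x) = Σ yᵢ × Lᵢ(x)
where Lᵢ(x) = Π_{j≠i} (x - xⱼ)/(xᵢ - xⱼ)

L_0(7.5) = (7.5 - 6)/(3 - 6) × (7.5 - 9)/(3 - 9) × (7.5 - 12)/(3 - 12) × (7.5 - 15)/(3 - 15) = -0.039062
L_1(7.5) = (7.5 - 3)/(6 - 3) × (7.5 - 9)/(6 - 9) × (7.5 - 12)/(6 - 12) × (7.5 - 15)/(6 - 15) = 0.468750
L_2(7.5) = (7.5 - 3)/(9 - 3) × (7.5 - 6)/(9 - 6) × (7.5 - 12)/(9 - 12) × (7.5 - 15)/(9 - 15) = 0.703125
L_3(7.5) = (7.5 - 3)/(12 - 3) × (7.5 - 6)/(12 - 6) × (7.5 - 9)/(12 - 9) × (7.5 - 15)/(12 - 15) = -0.156250
L_4(7.5) = (7.5 - 3)/(15 - 3) × (7.5 - 6)/(15 - 6) × (7.5 - 9)/(15 - 9) × (7.5 - 12)/(15 - 12) = 0.023438

P(7.5) = 23×L_0(7.5) + 14×L_1(7.5) + 25×L_2(7.5) + 4×L_3(7.5) + 14×L_4(7.5)
P(7.5) = 22.945312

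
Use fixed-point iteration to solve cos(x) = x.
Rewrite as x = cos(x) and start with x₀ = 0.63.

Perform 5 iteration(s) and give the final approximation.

Equation: cos(x) = x
Fixed-point form: x = cos(x)
x₀ = 0.63

x_1 = g(0.630000) = 0.808028
x_2 = g(0.808028) = 0.690926
x_3 = g(0.690926) = 0.770656
x_4 = g(0.770656) = 0.717454
x_5 = g(0.717454) = 0.753482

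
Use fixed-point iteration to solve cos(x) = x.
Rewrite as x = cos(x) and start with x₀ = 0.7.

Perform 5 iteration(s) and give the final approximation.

Equation: cos(x) = x
Fixed-point form: x = cos(x)
x₀ = 0.7

x_1 = g(0.700000) = 0.764842
x_2 = g(0.764842) = 0.721492
x_3 = g(0.721492) = 0.750821
x_4 = g(0.750821) = 0.731129
x_5 = g(0.731129) = 0.744421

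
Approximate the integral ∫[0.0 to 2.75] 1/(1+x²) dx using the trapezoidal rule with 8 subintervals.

f(x) = 1/(1+x²)
a = 0.0, b = 2.75, n = 8
h = (b - a)/n = 0.343750

Trapezoidal rule: (h/2)[f(x₀) + 2f(x₁) + 2f(x₂) + ... + f(xₙ)]

x_0 = 0.0000, f(x_0) = 1.000000, coefficient = 1
x_1 = 0.3438, f(x_1) = 0.894323, coefficient = 2
x_2 = 0.6875, f(x_2) = 0.679045, coefficient = 2
x_3 = 1.0312, f(x_3) = 0.484619, coefficient = 2
x_4 = 1.3750, f(x_4) = 0.345946, coefficient = 2
x_5 = 1.7188, f(x_5) = 0.252902, coefficient = 2
x_6 = 2.0625, f(x_6) = 0.190335, coefficient = 2
x_7 = 2.4062, f(x_7) = 0.147275, coefficient = 2
x_8 = 2.7500, f(x_8) = 0.116788, coefficient = 1

I ≈ (0.343750/2) × 7.105677 = 1.221288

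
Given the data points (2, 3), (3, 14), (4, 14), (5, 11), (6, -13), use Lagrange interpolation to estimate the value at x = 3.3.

Lagrange interpolation formula:
P(x) = Σ yᵢ × Lᵢ(x)
where Lᵢ(x) = Π_{j≠i} (x - xⱼ)/(xᵢ - xⱼ)

L_0(3.3) = (3.3 - 3)/(2 - 3) × (3.3 - 4)/(2 - 4) × (3.3 - 5)/(2 - 5) × (3.3 - 6)/(2 - 6) = -0.040162
L_1(3.3) = (3.3 - 2)/(3 - 2) × (3.3 - 4)/(3 - 4) × (3.3 - 5)/(3 - 5) × (3.3 - 6)/(3 - 6) = 0.696150
L_2(3.3) = (3.3 - 2)/(4 - 2) × (3.3 - 3)/(4 - 3) × (3.3 - 5)/(4 - 5) × (3.3 - 6)/(4 - 6) = 0.447525
L_3(3.3) = (3.3 - 2)/(5 - 2) × (3.3 - 3)/(5 - 3) × (3.3 - 4)/(5 - 4) × (3.3 - 6)/(5 - 6) = -0.122850
L_4(3.3) = (3.3 - 2)/(6 - 2) × (3.3 - 3)/(6 - 3) × (3.3 - 4)/(6 - 4) × (3.3 - 5)/(6 - 5) = 0.019337

P(3.3) = 3×L_0(3.3) + 14×L_1(3.3) + 14×L_2(3.3) + 11×L_3(3.3) + (-13)×L_4(3.3)
P(3.3) = 14.288225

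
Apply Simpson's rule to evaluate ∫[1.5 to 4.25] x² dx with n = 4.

f(x) = x²
a = 1.5, b = 4.25, n = 4
h = (b - a)/n = 0.687500

Simpson's rule: (h/3)[f(x₀) + 4f(x₁) + 2f(x₂) + ... + f(xₙ)]

x_0 = 1.5000, f(x_0) = 2.250000, coefficient = 1
x_1 = 2.1875, f(x_1) = 4.785156, coefficient = 4
x_2 = 2.8750, f(x_2) = 8.265625, coefficient = 2
x_3 = 3.5625, f(x_3) = 12.691406, coefficient = 4
x_4 = 4.2500, f(x_4) = 18.062500, coefficient = 1

I ≈ (0.687500/3) × 106.750000 = 24.463542
Exact value: 24.463542
Error: 0.000000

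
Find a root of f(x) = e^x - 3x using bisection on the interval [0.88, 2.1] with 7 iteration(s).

f(x) = e^x - 3x
Initial interval: [0.88, 2.1]

Iteration 1:
  c_1 = (0.880000 + 2.100000)/2 = 1.490000
  f(c_1) = f(1.490000) = -0.032904
  f(a) × f(c) ≥ 0, new interval: [1.490000, 2.100000]
Iteration 2:
  c_2 = (1.490000 + 2.100000)/2 = 1.795000
  f(c_2) = f(1.795000) = 0.634475
  f(a) × f(c) < 0, new interval: [1.490000, 1.795000]
Iteration 3:
  c_3 = (1.490000 + 1.795000)/2 = 1.642500
  f(c_3) = f(1.642500) = 0.240574
  f(a) × f(c) < 0, new interval: [1.490000, 1.642500]
Iteration 4:
  c_4 = (1.490000 + 1.642500)/2 = 1.566250
  f(c_4) = f(1.566250) = 0.089907
  f(a) × f(c) < 0, new interval: [1.490000, 1.566250]
Iteration 5:
  c_5 = (1.490000 + 1.566250)/2 = 1.528125
  f(c_5) = f(1.528125) = 0.025151
  f(a) × f(c) < 0, new interval: [1.490000, 1.528125]
Iteration 6:
  c_6 = (1.490000 + 1.528125)/2 = 1.509063
  f(c_6) = f(1.509063) = -0.004699
  f(a) × f(c) ≥ 0, new interval: [1.509063, 1.528125]
Iteration 7:
  c_7 = (1.509063 + 1.528125)/2 = 1.518594
  f(c_7) = f(1.518594) = 0.010019
  f(a) × f(c) < 0, new interval: [1.509063, 1.518594]

After 7 iteration(s), the approximation is c_7 = 1.518594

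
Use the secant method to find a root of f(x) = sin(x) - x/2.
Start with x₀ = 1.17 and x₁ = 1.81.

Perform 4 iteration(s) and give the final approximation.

f(x) = sin(x) - x/2
x₀ = 1.17, x₁ = 1.81

Secant formula: x_{n+1} = x_n - f(x_n)(x_n - x_{n-1})/(f(x_n) - f(x_{n-1}))

Iteration 1:
  f(1.170000) = 0.335751
  f(1.810000) = 0.066527
  x_2 = 1.810000 - 0.066527×(1.810000 - 1.170000)/(0.066527 - 0.335751)
       = 1.968148
Iteration 2:
  f(1.810000) = 0.066527
  f(1.968148) = -0.061985
  x_3 = 1.968148 - (-0.061985)×(1.968148 - 1.810000)/(-0.061985 - 0.066527)
       = 1.891869
Iteration 3:
  f(1.968148) = -0.061985
  f(1.891869) = 0.002963
  x_4 = 1.891869 - 0.002963×(1.891869 - 1.968148)/(0.002963 - (-0.061985))
       = 1.895349
Iteration 4:
  f(1.891869) = 0.002963
  f(1.895349) = 0.000119
  x_5 = 1.895349 - 0.000119×(1.895349 - 1.891869)/(0.000119 - 0.002963)
       = 1.895495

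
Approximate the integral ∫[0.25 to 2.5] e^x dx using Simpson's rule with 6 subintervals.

f(x) = e^x
a = 0.25, b = 2.5, n = 6
h = (b - a)/n = 0.375000

Simpson's rule: (h/3)[f(x₀) + 4f(x₁) + 2f(x₂) + ... + f(xₙ)]

x_0 = 0.2500, f(x_0) = 1.284025, coefficient = 1
x_1 = 0.6250, f(x_1) = 1.868246, coefficient = 4
x_2 = 1.0000, f(x_2) = 2.718282, coefficient = 2
x_3 = 1.3750, f(x_3) = 3.955077, coefficient = 4
x_4 = 1.7500, f(x_4) = 5.754603, coefficient = 2
x_5 = 2.1250, f(x_5) = 8.372897, coefficient = 4
x_6 = 2.5000, f(x_6) = 12.182494, coefficient = 1

I ≈ (0.375000/3) × 87.197169 = 10.899646
Exact value: 10.898469
Error: 0.001178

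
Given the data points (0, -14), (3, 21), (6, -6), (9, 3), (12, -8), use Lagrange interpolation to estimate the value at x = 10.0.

Lagrange interpolation formula:
P(x) = Σ yᵢ × Lᵢ(x)
where Lᵢ(x) = Π_{j≠i} (x - xⱼ)/(xᵢ - xⱼ)

L_0(10.0) = (10.0 - 3)/(0 - 3) × (10.0 - 6)/(0 - 6) × (10.0 - 9)/(0 - 9) × (10.0 - 12)/(0 - 12) = -0.028807
L_1(10.0) = (10.0 - 0)/(3 - 0) × (10.0 - 6)/(3 - 6) × (10.0 - 9)/(3 - 9) × (10.0 - 12)/(3 - 12) = 0.164609
L_2(10.0) = (10.0 - 0)/(6 - 0) × (10.0 - 3)/(6 - 3) × (10.0 - 9)/(6 - 9) × (10.0 - 12)/(6 - 12) = -0.432099
L_3(10.0) = (10.0 - 0)/(9 - 0) × (10.0 - 3)/(9 - 3) × (10.0 - 6)/(9 - 6) × (10.0 - 12)/(9 - 12) = 1.152263
L_4(10.0) = (10.0 - 0)/(12 - 0) × (10.0 - 3)/(12 - 3) × (10.0 - 6)/(12 - 6) × (10.0 - 9)/(12 - 9) = 0.144033

P(10.0) = (-14)×L_0(10.0) + 21×L_1(10.0) + (-6)×L_2(10.0) + 3×L_3(10.0) + (-8)×L_4(10.0)
P(10.0) = 8.757202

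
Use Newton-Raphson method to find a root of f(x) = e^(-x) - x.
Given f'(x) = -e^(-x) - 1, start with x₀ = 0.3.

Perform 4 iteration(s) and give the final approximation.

f(x) = e^(-x) - x
f'(x) = -e^(-x) - 1
x₀ = 0.3

Newton-Raphson formula: x_{n+1} = x_n - f(x_n)/f'(x_n)

Iteration 1:
  f(0.300000) = 0.440818
  f'(0.300000) = -1.740818
  x_1 = 0.300000 - 0.440818/(-1.740818) = 0.553225
Iteration 2:
  f(0.553225) = 0.021868
  f'(0.553225) = -1.575092
  x_2 = 0.553225 - 0.021868/(-1.575092) = 0.567108
Iteration 3:
  f(0.567108) = 0.000055
  f'(0.567108) = -1.567163
  x_3 = 0.567108 - 0.000055/(-1.567163) = 0.567143
Iteration 4:
  f(0.567143) = 0.000000
  f'(0.567143) = -1.567143
  x_4 = 0.567143 - 0.000000/(-1.567143) = 0.567143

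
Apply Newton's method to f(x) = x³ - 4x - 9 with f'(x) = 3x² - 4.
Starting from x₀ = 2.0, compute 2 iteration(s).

f(x) = x³ - 4x - 9
f'(x) = 3x² - 4
x₀ = 2.0

Newton-Raphson formula: x_{n+1} = x_n - f(x_n)/f'(x_n)

Iteration 1:
  f(2.000000) = -9.000000
  f'(2.000000) = 8.000000
  x_1 = 2.000000 - (-9.000000)/8.000000 = 3.125000
Iteration 2:
  f(3.125000) = 9.017578
  f'(3.125000) = 25.296875
  x_2 = 3.125000 - 9.017578/25.296875 = 2.768530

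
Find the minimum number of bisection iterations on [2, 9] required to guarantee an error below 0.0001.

We need (b-a)/2^n ≤ 0.0001
(9 - 2)/2^n ≤ 0.0001
7/2^n ≤ 0.0001
2^n ≥ 70000
n ≥ log₂(70000) = 16.10
n ≥ 17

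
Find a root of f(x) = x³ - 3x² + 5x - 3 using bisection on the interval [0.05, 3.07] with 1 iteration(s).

f(x) = x³ - 3x² + 5x - 3
Initial interval: [0.05, 3.07]

Iteration 1:
  c_1 = (0.050000 + 3.070000)/2 = 1.560000
  f(c_1) = f(1.560000) = 1.295616
  f(a) × f(c) < 0, new interval: [0.050000, 1.560000]

After 1 iteration(s), the approximation is c_1 = 1.560000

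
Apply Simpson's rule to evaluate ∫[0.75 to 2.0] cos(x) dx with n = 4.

f(x) = cos(x)
a = 0.75, b = 2.0, n = 4
h = (b - a)/n = 0.312500

Simpson's rule: (h/3)[f(x₀) + 4f(x₁) + 2f(x₂) + ... + f(xₙ)]

x_0 = 0.7500, f(x_0) = 0.731689, coefficient = 1
x_1 = 1.0625, f(x_1) = 0.486690, coefficient = 4
x_2 = 1.3750, f(x_2) = 0.194548, coefficient = 2
x_3 = 1.6875, f(x_3) = -0.116439, coefficient = 4
x_4 = 2.0000, f(x_4) = -0.416147, coefficient = 1

I ≈ (0.312500/3) × 2.185640 = 0.227671
Exact value: 0.227659
Error: 0.000012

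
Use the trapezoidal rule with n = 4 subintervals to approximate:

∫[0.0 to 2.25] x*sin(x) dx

f(x) = x*sin(x)
a = 0.0, b = 2.25, n = 4
h = (b - a)/n = 0.562500

Trapezoidal rule: (h/2)[f(x₀) + 2f(x₁) + 2f(x₂) + ... + f(xₙ)]

x_0 = 0.0000, f(x_0) = 0.000000, coefficient = 1
x_1 = 0.5625, f(x_1) = 0.299983, coefficient = 2
x_2 = 1.1250, f(x_2) = 1.015051, coefficient = 2
x_3 = 1.6875, f(x_3) = 1.676021, coefficient = 2
x_4 = 2.2500, f(x_4) = 1.750665, coefficient = 1

I ≈ (0.562500/2) × 7.732775 = 2.174843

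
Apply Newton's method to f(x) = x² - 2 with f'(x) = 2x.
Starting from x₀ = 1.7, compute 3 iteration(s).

f(x) = x² - 2
f'(x) = 2x
x₀ = 1.7

Newton-Raphson formula: x_{n+1} = x_n - f(x_n)/f'(x_n)

Iteration 1:
  f(1.700000) = 0.890000
  f'(1.700000) = 3.400000
  x_1 = 1.700000 - 0.890000/3.400000 = 1.438235
Iteration 2:
  f(1.438235) = 0.068521
  f'(1.438235) = 2.876471
  x_2 = 1.438235 - 0.068521/2.876471 = 1.414414
Iteration 3:
  f(1.414414) = 0.000567
  f'(1.414414) = 2.828828
  x_3 = 1.414414 - 0.000567/2.828828 = 1.414214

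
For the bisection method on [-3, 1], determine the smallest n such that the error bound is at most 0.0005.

We need (b-a)/2^n ≤ 0.0005
(1 - (-3))/2^n ≤ 0.0005
4/2^n ≤ 0.0005
2^n ≥ 8000
n ≥ log₂(8000) = 12.97
n ≥ 13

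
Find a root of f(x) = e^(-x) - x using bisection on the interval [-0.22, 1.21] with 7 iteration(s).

f(x) = e^(-x) - x
Initial interval: [-0.22, 1.21]

Iteration 1:
  c_1 = (-0.220000 + 1.210000)/2 = 0.495000
  f(c_1) = f(0.495000) = 0.114571
  f(a) × f(c) ≥ 0, new interval: [0.495000, 1.210000]
Iteration 2:
  c_2 = (0.495000 + 1.210000)/2 = 0.852500
  f(c_2) = f(0.852500) = -0.426152
  f(a) × f(c) < 0, new interval: [0.495000, 0.852500]
Iteration 3:
  c_3 = (0.495000 + 0.852500)/2 = 0.673750
  f(c_3) = f(0.673750) = -0.163957
  f(a) × f(c) < 0, new interval: [0.495000, 0.673750]
Iteration 4:
  c_4 = (0.495000 + 0.673750)/2 = 0.584375
  f(c_4) = f(0.584375) = -0.026921
  f(a) × f(c) < 0, new interval: [0.495000, 0.584375]
Iteration 5:
  c_5 = (0.495000 + 0.584375)/2 = 0.539688
  f(c_5) = f(0.539688) = 0.043243
  f(a) × f(c) ≥ 0, new interval: [0.539688, 0.584375]
Iteration 6:
  c_6 = (0.539688 + 0.584375)/2 = 0.562031
  f(c_6) = f(0.562031) = 0.008019
  f(a) × f(c) ≥ 0, new interval: [0.562031, 0.584375]
Iteration 7:
  c_7 = (0.562031 + 0.584375)/2 = 0.573203
  f(c_7) = f(0.573203) = -0.009486
  f(a) × f(c) < 0, new interval: [0.562031, 0.573203]

After 7 iteration(s), the approximation is c_7 = 0.573203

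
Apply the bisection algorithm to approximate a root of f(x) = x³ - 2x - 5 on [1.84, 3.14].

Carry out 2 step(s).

f(x) = x³ - 2x - 5
Initial interval: [1.84, 3.14]

Iteration 1:
  c_1 = (1.840000 + 3.140000)/2 = 2.490000
  f(c_1) = f(2.490000) = 5.458249
  f(a) × f(c) < 0, new interval: [1.840000, 2.490000]
Iteration 2:
  c_2 = (1.840000 + 2.490000)/2 = 2.165000
  f(c_2) = f(2.165000) = 0.817842
  f(a) × f(c) < 0, new interval: [1.840000, 2.165000]

After 2 iteration(s), the approximation is c_2 = 2.165000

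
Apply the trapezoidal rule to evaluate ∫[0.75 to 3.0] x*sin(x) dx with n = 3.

f(x) = x*sin(x)
a = 0.75, b = 3.0, n = 3
h = (b - a)/n = 0.750000

Trapezoidal rule: (h/2)[f(x₀) + 2f(x₁) + 2f(x₂) + ... + f(xₙ)]

x_0 = 0.7500, f(x_0) = 0.511229, coefficient = 1
x_1 = 1.5000, f(x_1) = 1.496242, coefficient = 2
x_2 = 2.2500, f(x_2) = 1.750665, coefficient = 2
x_3 = 3.0000, f(x_3) = 0.423360, coefficient = 1

I ≈ (0.750000/2) × 7.428403 = 2.785651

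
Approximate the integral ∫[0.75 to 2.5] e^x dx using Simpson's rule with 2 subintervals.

f(x) = e^x
a = 0.75, b = 2.5, n = 2
h = (b - a)/n = 0.875000

Simpson's rule: (h/3)[f(x₀) + 4f(x₁) + 2f(x₂) + ... + f(xₙ)]

x_0 = 0.7500, f(x_0) = 2.117000, coefficient = 1
x_1 = 1.6250, f(x_1) = 5.078419, coefficient = 4
x_2 = 2.5000, f(x_2) = 12.182494, coefficient = 1

I ≈ (0.875000/3) × 34.613170 = 10.095508
Exact value: 10.065494
Error: 0.030014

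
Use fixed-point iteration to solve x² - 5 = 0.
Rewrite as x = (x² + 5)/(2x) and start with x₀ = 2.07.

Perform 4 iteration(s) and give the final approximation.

Equation: x² - 5 = 0
Fixed-point form: x = (x² + 5)/(2x)
x₀ = 2.07

x_1 = g(2.070000) = 2.242729
x_2 = g(2.242729) = 2.236078
x_3 = g(2.236078) = 2.236068
x_4 = g(2.236068) = 2.236068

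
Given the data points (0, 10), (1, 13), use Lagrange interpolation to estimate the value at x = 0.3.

Lagrange interpolation formula:
P(x) = Σ yᵢ × Lᵢ(x)
where Lᵢ(x) = Π_{j≠i} (x - xⱼ)/(xᵢ - xⱼ)

L_0(0.3) = (0.3 - 1)/(0 - 1) = 0.700000
L_1(0.3) = (0.3 - 0)/(1 - 0) = 0.300000

P(0.3) = 10×L_0(0.3) + 13×L_1(0.3)
P(0.3) = 10.900000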